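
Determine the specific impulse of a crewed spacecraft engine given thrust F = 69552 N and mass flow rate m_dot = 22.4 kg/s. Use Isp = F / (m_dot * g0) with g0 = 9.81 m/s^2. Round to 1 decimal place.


Step 1: m_dot * g0 = 22.4 * 9.81 = 219.74
Step 2: Isp = 69552 / 219.74 = 316.5 s

316.5


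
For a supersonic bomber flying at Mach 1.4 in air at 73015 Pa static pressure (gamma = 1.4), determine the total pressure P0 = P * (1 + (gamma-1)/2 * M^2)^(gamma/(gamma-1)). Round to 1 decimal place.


Step 1: (gamma-1)/2 * M^2 = 0.2 * 1.96 = 0.392
Step 2: 1 + 0.392 = 1.392
Step 3: Exponent gamma/(gamma-1) = 3.5
Step 4: P0 = 73015 * 1.392^3.5 = 232353.6 Pa

232353.6


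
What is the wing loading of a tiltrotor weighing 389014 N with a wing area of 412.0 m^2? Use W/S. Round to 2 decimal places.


Step 1: Wing loading = W / S = 389014 / 412.0
Step 2: Wing loading = 944.21 N/m^2

944.21


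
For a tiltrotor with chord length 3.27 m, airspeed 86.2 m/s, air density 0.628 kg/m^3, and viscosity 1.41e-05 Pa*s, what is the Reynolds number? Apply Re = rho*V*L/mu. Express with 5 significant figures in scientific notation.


Step 1: Numerator = rho * V * L = 0.628 * 86.2 * 3.27 = 177.016872
Step 2: Re = 177.016872 / 1.41e-05
Step 3: Re = 1.2554e+07

1.2554e+07


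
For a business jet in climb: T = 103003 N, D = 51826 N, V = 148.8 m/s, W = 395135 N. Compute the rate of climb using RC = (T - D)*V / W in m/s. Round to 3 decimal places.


Step 1: Excess thrust = T - D = 103003 - 51826 = 51177 N
Step 2: Excess power = 51177 * 148.8 = 7615137.6 W
Step 3: RC = 7615137.6 / 395135 = 19.272 m/s

19.272


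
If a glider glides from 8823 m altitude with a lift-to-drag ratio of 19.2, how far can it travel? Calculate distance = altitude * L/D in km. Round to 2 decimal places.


Step 1: Glide distance = altitude * L/D = 8823 * 19.2 = 169401.6 m
Step 2: Convert to km: 169401.6 / 1000 = 169.40 km

169.40


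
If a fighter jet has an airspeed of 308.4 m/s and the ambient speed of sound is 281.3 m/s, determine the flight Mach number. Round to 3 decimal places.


Step 1: M = V / a = 308.4 / 281.3
Step 2: M = 1.096

1.096


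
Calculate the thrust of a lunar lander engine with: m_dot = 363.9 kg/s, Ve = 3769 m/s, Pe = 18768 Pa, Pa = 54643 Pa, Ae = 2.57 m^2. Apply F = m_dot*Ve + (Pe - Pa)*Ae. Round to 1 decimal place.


Step 1: Momentum thrust = m_dot * Ve = 363.9 * 3769 = 1371539.1 N
Step 2: Pressure thrust = (Pe - Pa) * Ae = (18768 - 54643) * 2.57 = -92198.75 N
Step 3: Total thrust F = 1371539.1 + -92198.75 = 1279340.4 N

1279340.4


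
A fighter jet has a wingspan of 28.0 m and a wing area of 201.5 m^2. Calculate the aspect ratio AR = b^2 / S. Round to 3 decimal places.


Step 1: b^2 = 28.0^2 = 784.0
Step 2: AR = 784.0 / 201.5 = 3.891

3.891


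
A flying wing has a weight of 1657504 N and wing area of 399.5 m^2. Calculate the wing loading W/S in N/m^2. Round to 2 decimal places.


Step 1: Wing loading = W / S = 1657504 / 399.5
Step 2: Wing loading = 4148.95 N/m^2

4148.95


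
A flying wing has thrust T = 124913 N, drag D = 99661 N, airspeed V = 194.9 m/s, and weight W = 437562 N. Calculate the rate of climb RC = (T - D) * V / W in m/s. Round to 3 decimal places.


Step 1: Excess thrust = T - D = 124913 - 99661 = 25252 N
Step 2: Excess power = 25252 * 194.9 = 4921614.8 W
Step 3: RC = 4921614.8 / 437562 = 11.248 m/s

11.248


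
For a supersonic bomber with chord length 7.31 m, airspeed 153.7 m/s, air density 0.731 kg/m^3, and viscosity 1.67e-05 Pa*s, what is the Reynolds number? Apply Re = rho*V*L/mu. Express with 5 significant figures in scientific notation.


Step 1: Numerator = rho * V * L = 0.731 * 153.7 * 7.31 = 821.312857
Step 2: Re = 821.312857 / 1.67e-05
Step 3: Re = 4.9180e+07

4.9180e+07


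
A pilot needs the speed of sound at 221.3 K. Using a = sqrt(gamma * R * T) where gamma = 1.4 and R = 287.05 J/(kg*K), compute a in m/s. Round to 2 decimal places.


Step 1: gamma * R * T = 1.4 * 287.05 * 221.3 = 88933.831
Step 2: a = sqrt(88933.831) = 298.22 m/s

298.22


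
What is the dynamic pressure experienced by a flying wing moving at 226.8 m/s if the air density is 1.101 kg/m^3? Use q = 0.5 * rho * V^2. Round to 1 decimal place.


Step 1: V^2 = 226.8^2 = 51438.24
Step 2: q = 0.5 * 1.101 * 51438.24
Step 3: q = 28316.8 Pa

28316.8


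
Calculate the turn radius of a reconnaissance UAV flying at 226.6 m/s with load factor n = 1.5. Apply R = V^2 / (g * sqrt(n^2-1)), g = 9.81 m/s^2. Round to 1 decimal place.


Step 1: V^2 = 226.6^2 = 51347.56
Step 2: n^2 - 1 = 1.5^2 - 1 = 1.25
Step 3: sqrt(1.25) = 1.118034
Step 4: R = 51347.56 / (9.81 * 1.118034) = 4681.6 m

4681.6


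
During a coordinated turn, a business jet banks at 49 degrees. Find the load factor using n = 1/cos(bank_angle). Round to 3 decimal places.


Step 1: Convert 49 degrees to radians = 0.855211
Step 2: cos(49 deg) = 0.656059
Step 3: n = 1 / 0.656059 = 1.524

1.524


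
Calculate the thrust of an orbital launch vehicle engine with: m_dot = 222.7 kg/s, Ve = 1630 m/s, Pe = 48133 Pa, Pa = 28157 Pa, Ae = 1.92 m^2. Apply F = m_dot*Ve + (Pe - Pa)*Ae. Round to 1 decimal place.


Step 1: Momentum thrust = m_dot * Ve = 222.7 * 1630 = 363001.0 N
Step 2: Pressure thrust = (Pe - Pa) * Ae = (48133 - 28157) * 1.92 = 38353.92 N
Step 3: Total thrust F = 363001.0 + 38353.92 = 401354.9 N

401354.9


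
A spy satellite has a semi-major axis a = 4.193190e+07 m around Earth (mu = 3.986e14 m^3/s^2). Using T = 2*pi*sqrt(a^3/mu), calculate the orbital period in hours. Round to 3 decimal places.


Step 1: a^3 / mu = 7.372820e+22 / 3.986e14 = 1.849679e+08
Step 2: sqrt(1.849679e+08) = 13600.2899 s
Step 3: T = 2*pi * 13600.2899 = 85453.14 s
Step 4: T in hours = 85453.14 / 3600 = 23.737 hours

23.737


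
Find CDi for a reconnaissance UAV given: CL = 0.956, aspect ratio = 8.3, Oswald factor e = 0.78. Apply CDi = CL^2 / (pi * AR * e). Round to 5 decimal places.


Step 1: CL^2 = 0.956^2 = 0.913936
Step 2: pi * AR * e = 3.14159 * 8.3 * 0.78 = 20.338671
Step 3: CDi = 0.913936 / 20.338671 = 0.04494

0.04494


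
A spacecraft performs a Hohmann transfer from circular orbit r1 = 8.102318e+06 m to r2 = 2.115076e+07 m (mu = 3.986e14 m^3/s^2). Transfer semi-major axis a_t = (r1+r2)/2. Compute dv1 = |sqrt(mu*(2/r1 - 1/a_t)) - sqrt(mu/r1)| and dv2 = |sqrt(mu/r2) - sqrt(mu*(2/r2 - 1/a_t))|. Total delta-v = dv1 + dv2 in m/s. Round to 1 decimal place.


Step 1: Transfer semi-major axis a_t = (8.102318e+06 + 2.115076e+07) / 2 = 1.462654e+07 m
Step 2: v1 (circular at r1) = sqrt(mu/r1) = 7013.97 m/s
Step 3: v_t1 = sqrt(mu*(2/r1 - 1/a_t)) = 8434.44 m/s
Step 4: dv1 = |8434.44 - 7013.97| = 1420.47 m/s
Step 5: v2 (circular at r2) = 4341.16 m/s, v_t2 = 3231.02 m/s
Step 6: dv2 = |4341.16 - 3231.02| = 1110.14 m/s
Step 7: Total delta-v = 1420.47 + 1110.14 = 2530.6 m/s

2530.6


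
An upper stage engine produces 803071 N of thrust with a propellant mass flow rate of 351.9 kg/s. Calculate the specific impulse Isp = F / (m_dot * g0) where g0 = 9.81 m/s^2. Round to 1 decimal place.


Step 1: m_dot * g0 = 351.9 * 9.81 = 3452.14
Step 2: Isp = 803071 / 3452.14 = 232.6 s

232.6


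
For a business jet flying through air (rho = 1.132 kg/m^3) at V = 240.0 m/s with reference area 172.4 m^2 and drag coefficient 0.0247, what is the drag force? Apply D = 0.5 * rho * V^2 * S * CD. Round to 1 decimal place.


Step 1: Dynamic pressure q = 0.5 * 1.132 * 240.0^2 = 32601.6 Pa
Step 2: Drag D = q * S * CD = 32601.6 * 172.4 * 0.0247
Step 3: D = 138826.7 N

138826.7


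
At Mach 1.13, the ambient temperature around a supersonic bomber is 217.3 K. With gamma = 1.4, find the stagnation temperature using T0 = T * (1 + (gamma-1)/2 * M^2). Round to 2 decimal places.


Step 1: (gamma-1)/2 = 0.2
Step 2: M^2 = 1.2769
Step 3: 1 + 0.2 * 1.2769 = 1.25538
Step 4: T0 = 217.3 * 1.25538 = 272.79 K

272.79


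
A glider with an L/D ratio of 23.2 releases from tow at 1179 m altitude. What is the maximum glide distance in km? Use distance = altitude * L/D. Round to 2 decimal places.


Step 1: Glide distance = altitude * L/D = 1179 * 23.2 = 27352.8 m
Step 2: Convert to km: 27352.8 / 1000 = 27.35 km

27.35


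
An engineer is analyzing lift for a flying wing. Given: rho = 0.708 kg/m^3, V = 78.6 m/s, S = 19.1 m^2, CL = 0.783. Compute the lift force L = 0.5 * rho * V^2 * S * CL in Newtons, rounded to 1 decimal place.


Step 1: Calculate dynamic pressure q = 0.5 * 0.708 * 78.6^2 = 0.5 * 0.708 * 6177.96 = 2186.9978 Pa
Step 2: Multiply by wing area and lift coefficient: L = 2186.9978 * 19.1 * 0.783
Step 3: L = 41771.6587 * 0.783 = 32707.2 N

32707.2


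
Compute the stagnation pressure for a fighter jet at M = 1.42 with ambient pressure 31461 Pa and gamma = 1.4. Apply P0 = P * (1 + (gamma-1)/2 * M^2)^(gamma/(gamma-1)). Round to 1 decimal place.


Step 1: (gamma-1)/2 * M^2 = 0.2 * 2.0164 = 0.40328
Step 2: 1 + 0.40328 = 1.40328
Step 3: Exponent gamma/(gamma-1) = 3.5
Step 4: P0 = 31461 * 1.40328^3.5 = 102985.9 Pa

102985.9


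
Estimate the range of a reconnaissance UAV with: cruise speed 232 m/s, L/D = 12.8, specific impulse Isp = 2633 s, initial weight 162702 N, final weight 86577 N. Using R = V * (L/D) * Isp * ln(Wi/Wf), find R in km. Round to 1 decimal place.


Step 1: Coefficient = V * (L/D) * Isp = 232 * 12.8 * 2633 = 7818956.8 m
Step 2: Wi/Wf = 162702 / 86577 = 1.879275
Step 3: ln(1.879275) = 0.630886
Step 4: R = 7818956.8 * 0.630886 = 4932871.3 m = 4932.9 km

4932.9


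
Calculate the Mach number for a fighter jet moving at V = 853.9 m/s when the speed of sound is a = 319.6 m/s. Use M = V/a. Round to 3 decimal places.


Step 1: M = V / a = 853.9 / 319.6
Step 2: M = 2.672

2.672


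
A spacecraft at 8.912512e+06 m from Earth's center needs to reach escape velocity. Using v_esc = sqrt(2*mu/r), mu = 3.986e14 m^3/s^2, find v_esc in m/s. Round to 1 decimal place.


Step 1: 2*mu/r = 2 * 3.986e14 / 8.912512e+06 = 89447284.8957
Step 2: v_esc = sqrt(89447284.8957) = 9457.7 m/s

9457.7


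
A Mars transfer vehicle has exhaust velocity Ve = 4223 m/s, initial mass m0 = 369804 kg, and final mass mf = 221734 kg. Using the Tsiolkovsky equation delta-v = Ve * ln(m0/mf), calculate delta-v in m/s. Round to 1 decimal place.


Step 1: Mass ratio m0/mf = 369804 / 221734 = 1.667782
Step 2: ln(1.667782) = 0.511495
Step 3: delta-v = 4223 * 0.511495 = 2160.0 m/s

2160.0


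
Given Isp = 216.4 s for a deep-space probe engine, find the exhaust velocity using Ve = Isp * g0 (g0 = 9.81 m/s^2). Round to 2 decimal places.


Step 1: Ve = Isp * g0 = 216.4 * 9.81
Step 2: Ve = 2122.88 m/s

2122.88


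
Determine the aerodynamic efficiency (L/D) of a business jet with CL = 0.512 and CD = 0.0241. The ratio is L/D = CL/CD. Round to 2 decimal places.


Step 1: L/D = CL / CD = 0.512 / 0.0241
Step 2: L/D = 21.24

21.24


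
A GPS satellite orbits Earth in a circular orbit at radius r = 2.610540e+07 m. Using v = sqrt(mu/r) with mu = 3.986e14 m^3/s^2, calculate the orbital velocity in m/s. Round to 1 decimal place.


Step 1: mu / r = 3.986e14 / 2.610540e+07 = 15268871.5745
Step 2: v = sqrt(15268871.5745) = 3907.5 m/s

3907.5


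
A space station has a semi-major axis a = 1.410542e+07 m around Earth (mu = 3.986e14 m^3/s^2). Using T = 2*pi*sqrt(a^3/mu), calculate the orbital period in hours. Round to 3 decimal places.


Step 1: a^3 / mu = 2.806455e+21 / 3.986e14 = 7.040780e+06
Step 2: sqrt(7.040780e+06) = 2653.4468 s
Step 3: T = 2*pi * 2653.4468 = 16672.1 s
Step 4: T in hours = 16672.1 / 3600 = 4.631 hours

4.631


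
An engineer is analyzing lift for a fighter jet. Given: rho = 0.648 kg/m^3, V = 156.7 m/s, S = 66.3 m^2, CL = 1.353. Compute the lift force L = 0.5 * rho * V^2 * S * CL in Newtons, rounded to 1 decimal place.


Step 1: Calculate dynamic pressure q = 0.5 * 0.648 * 156.7^2 = 0.5 * 0.648 * 24554.89 = 7955.7844 Pa
Step 2: Multiply by wing area and lift coefficient: L = 7955.7844 * 66.3 * 1.353
Step 3: L = 527468.5031 * 1.353 = 713664.9 N

713664.9


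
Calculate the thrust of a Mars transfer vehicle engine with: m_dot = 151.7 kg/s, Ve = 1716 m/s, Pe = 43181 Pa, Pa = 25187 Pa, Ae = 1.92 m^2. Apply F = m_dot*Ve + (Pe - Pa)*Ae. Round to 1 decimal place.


Step 1: Momentum thrust = m_dot * Ve = 151.7 * 1716 = 260317.2 N
Step 2: Pressure thrust = (Pe - Pa) * Ae = (43181 - 25187) * 1.92 = 34548.48 N
Step 3: Total thrust F = 260317.2 + 34548.48 = 294865.7 N

294865.7


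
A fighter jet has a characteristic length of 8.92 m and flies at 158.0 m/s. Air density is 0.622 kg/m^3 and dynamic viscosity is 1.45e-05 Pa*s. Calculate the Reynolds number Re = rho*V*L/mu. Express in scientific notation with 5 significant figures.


Step 1: Numerator = rho * V * L = 0.622 * 158.0 * 8.92 = 876.62192
Step 2: Re = 876.62192 / 1.45e-05
Step 3: Re = 6.0457e+07

6.0457e+07


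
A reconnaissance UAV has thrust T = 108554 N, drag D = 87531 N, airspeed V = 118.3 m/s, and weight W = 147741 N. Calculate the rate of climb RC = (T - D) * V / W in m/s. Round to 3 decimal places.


Step 1: Excess thrust = T - D = 108554 - 87531 = 21023 N
Step 2: Excess power = 21023 * 118.3 = 2487020.9 W
Step 3: RC = 2487020.9 / 147741 = 16.834 m/s

16.834


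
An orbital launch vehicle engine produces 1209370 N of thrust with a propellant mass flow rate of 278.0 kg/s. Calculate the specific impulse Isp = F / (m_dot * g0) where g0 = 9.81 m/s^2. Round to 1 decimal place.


Step 1: m_dot * g0 = 278.0 * 9.81 = 2727.18
Step 2: Isp = 1209370 / 2727.18 = 443.5 s

443.5


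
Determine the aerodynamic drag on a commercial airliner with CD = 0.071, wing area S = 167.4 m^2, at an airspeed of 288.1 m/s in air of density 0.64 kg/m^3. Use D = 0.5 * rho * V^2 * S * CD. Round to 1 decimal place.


Step 1: Dynamic pressure q = 0.5 * 0.64 * 288.1^2 = 26560.5152 Pa
Step 2: Drag D = q * S * CD = 26560.5152 * 167.4 * 0.071
Step 3: D = 315682.3 N

315682.3


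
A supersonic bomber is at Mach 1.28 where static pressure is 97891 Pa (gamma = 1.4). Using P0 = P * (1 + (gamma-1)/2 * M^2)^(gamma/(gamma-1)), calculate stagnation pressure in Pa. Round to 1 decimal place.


Step 1: (gamma-1)/2 * M^2 = 0.2 * 1.6384 = 0.32768
Step 2: 1 + 0.32768 = 1.32768
Step 3: Exponent gamma/(gamma-1) = 3.5
Step 4: P0 = 97891 * 1.32768^3.5 = 263979.2 Pa

263979.2


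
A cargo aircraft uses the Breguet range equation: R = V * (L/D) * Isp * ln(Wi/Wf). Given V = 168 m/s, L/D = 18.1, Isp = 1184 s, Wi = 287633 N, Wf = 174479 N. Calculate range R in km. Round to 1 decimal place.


Step 1: Coefficient = V * (L/D) * Isp = 168 * 18.1 * 1184 = 3600307.2 m
Step 2: Wi/Wf = 287633 / 174479 = 1.648525
Step 3: ln(1.648525) = 0.499881
Step 4: R = 3600307.2 * 0.499881 = 1799725.1 m = 1799.7 km

1799.7


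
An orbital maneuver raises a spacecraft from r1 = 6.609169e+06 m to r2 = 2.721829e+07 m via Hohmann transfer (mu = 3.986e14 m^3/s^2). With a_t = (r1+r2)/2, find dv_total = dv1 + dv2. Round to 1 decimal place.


Step 1: Transfer semi-major axis a_t = (6.609169e+06 + 2.721829e+07) / 2 = 1.691373e+07 m
Step 2: v1 (circular at r1) = sqrt(mu/r1) = 7765.96 m/s
Step 3: v_t1 = sqrt(mu*(2/r1 - 1/a_t)) = 9851.58 m/s
Step 4: dv1 = |9851.58 - 7765.96| = 2085.62 m/s
Step 5: v2 (circular at r2) = 3826.82 m/s, v_t2 = 2392.17 m/s
Step 6: dv2 = |3826.82 - 2392.17| = 1434.65 m/s
Step 7: Total delta-v = 2085.62 + 1434.65 = 3520.3 m/s

3520.3


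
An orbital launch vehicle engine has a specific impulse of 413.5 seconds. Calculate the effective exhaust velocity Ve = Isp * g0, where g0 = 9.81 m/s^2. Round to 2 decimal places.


Step 1: Ve = Isp * g0 = 413.5 * 9.81
Step 2: Ve = 4056.44 m/s

4056.44


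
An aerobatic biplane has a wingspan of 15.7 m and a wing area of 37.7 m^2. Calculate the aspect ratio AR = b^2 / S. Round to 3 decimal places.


Step 1: b^2 = 15.7^2 = 246.49
Step 2: AR = 246.49 / 37.7 = 6.538

6.538


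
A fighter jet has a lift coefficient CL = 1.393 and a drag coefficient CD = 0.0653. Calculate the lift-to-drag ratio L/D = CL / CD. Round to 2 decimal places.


Step 1: L/D = CL / CD = 1.393 / 0.0653
Step 2: L/D = 21.33

21.33


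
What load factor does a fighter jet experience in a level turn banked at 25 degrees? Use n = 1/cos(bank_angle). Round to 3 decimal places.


Step 1: Convert 25 degrees to radians = 0.436332
Step 2: cos(25 deg) = 0.906308
Step 3: n = 1 / 0.906308 = 1.103

1.103


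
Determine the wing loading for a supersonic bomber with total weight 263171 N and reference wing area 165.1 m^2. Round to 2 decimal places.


Step 1: Wing loading = W / S = 263171 / 165.1
Step 2: Wing loading = 1594.01 N/m^2

1594.01


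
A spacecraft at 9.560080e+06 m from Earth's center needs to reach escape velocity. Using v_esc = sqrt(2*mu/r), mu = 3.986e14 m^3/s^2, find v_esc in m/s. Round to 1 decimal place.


Step 1: 2*mu/r = 2 * 3.986e14 / 9.560080e+06 = 83388423.5278
Step 2: v_esc = sqrt(83388423.5278) = 9131.7 m/s

9131.7


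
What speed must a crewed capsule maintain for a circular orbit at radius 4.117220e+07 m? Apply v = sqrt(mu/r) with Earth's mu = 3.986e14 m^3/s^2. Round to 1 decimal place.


Step 1: mu / r = 3.986e14 / 4.117220e+07 = 9681289.8023
Step 2: v = sqrt(9681289.8023) = 3111.5 m/s

3111.5


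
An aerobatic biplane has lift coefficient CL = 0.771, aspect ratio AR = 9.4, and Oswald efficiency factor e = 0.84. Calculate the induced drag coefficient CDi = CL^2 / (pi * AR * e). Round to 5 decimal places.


Step 1: CL^2 = 0.771^2 = 0.594441
Step 2: pi * AR * e = 3.14159 * 9.4 * 0.84 = 24.806016
Step 3: CDi = 0.594441 / 24.806016 = 0.02396

0.02396


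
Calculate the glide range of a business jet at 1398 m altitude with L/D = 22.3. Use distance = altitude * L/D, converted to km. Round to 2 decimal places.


Step 1: Glide distance = altitude * L/D = 1398 * 22.3 = 31175.4 m
Step 2: Convert to km: 31175.4 / 1000 = 31.18 km

31.18


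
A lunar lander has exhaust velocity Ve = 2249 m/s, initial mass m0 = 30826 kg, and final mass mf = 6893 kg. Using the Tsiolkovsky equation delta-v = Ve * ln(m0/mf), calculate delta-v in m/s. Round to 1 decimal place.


Step 1: Mass ratio m0/mf = 30826 / 6893 = 4.472073
Step 2: ln(4.472073) = 1.497852
Step 3: delta-v = 2249 * 1.497852 = 3368.7 m/s

3368.7


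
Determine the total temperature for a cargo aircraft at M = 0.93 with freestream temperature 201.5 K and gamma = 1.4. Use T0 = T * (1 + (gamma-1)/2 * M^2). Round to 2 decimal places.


Step 1: (gamma-1)/2 = 0.2
Step 2: M^2 = 0.8649
Step 3: 1 + 0.2 * 0.8649 = 1.17298
Step 4: T0 = 201.5 * 1.17298 = 236.36 K

236.36


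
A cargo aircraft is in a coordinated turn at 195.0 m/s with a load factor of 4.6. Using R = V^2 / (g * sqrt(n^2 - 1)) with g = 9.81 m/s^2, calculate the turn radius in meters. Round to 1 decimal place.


Step 1: V^2 = 195.0^2 = 38025.0
Step 2: n^2 - 1 = 4.6^2 - 1 = 20.16
Step 3: sqrt(20.16) = 4.489989
Step 4: R = 38025.0 / (9.81 * 4.489989) = 863.3 m

863.3


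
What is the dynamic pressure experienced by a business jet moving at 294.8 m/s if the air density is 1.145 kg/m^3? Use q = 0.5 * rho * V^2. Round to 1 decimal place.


Step 1: V^2 = 294.8^2 = 86907.04
Step 2: q = 0.5 * 1.145 * 86907.04
Step 3: q = 49754.3 Pa

49754.3


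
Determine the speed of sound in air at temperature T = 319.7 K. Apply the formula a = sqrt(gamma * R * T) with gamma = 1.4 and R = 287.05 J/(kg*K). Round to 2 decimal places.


Step 1: gamma * R * T = 1.4 * 287.05 * 319.7 = 128477.839
Step 2: a = sqrt(128477.839) = 358.44 m/s

358.44


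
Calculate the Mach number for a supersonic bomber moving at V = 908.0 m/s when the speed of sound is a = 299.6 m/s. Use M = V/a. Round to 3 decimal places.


Step 1: M = V / a = 908.0 / 299.6
Step 2: M = 3.031

3.031


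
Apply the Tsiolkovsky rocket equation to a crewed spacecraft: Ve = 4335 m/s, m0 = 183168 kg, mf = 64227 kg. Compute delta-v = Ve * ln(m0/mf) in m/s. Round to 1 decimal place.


Step 1: Mass ratio m0/mf = 183168 / 64227 = 2.851885
Step 2: ln(2.851885) = 1.04798
Step 3: delta-v = 4335 * 1.04798 = 4543.0 m/s

4543.0


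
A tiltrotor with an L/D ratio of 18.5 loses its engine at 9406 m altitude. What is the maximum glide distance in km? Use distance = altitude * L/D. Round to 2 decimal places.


Step 1: Glide distance = altitude * L/D = 9406 * 18.5 = 174011.0 m
Step 2: Convert to km: 174011.0 / 1000 = 174.01 km

174.01


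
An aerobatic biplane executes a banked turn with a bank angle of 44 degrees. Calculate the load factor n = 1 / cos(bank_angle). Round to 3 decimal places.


Step 1: Convert 44 degrees to radians = 0.767945
Step 2: cos(44 deg) = 0.71934
Step 3: n = 1 / 0.71934 = 1.390

1.390


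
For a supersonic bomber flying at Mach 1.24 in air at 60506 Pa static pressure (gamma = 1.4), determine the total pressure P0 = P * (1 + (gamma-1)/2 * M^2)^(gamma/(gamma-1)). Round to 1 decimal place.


Step 1: (gamma-1)/2 * M^2 = 0.2 * 1.5376 = 0.30752
Step 2: 1 + 0.30752 = 1.30752
Step 3: Exponent gamma/(gamma-1) = 3.5
Step 4: P0 = 60506 * 1.30752^3.5 = 154656.3 Pa

154656.3


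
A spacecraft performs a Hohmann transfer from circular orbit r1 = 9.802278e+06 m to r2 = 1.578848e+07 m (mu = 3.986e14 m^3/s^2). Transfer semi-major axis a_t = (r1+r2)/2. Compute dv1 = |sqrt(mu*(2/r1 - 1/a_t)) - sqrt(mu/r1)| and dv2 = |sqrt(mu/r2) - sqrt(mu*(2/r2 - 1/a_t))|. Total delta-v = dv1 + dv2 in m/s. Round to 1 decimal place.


Step 1: Transfer semi-major axis a_t = (9.802278e+06 + 1.578848e+07) / 2 = 1.279538e+07 m
Step 2: v1 (circular at r1) = sqrt(mu/r1) = 6376.83 m/s
Step 3: v_t1 = sqrt(mu*(2/r1 - 1/a_t)) = 7083.51 m/s
Step 4: dv1 = |7083.51 - 6376.83| = 706.68 m/s
Step 5: v2 (circular at r2) = 5024.57 m/s, v_t2 = 4397.8 m/s
Step 6: dv2 = |5024.57 - 4397.8| = 626.77 m/s
Step 7: Total delta-v = 706.68 + 626.77 = 1333.4 m/s

1333.4


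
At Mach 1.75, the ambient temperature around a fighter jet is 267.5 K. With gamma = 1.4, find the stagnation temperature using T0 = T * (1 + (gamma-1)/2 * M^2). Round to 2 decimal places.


Step 1: (gamma-1)/2 = 0.2
Step 2: M^2 = 3.0625
Step 3: 1 + 0.2 * 3.0625 = 1.6125
Step 4: T0 = 267.5 * 1.6125 = 431.34 K

431.34


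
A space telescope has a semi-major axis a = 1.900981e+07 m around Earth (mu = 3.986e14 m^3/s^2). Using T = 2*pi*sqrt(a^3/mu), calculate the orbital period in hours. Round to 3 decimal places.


Step 1: a^3 / mu = 6.869630e+21 / 3.986e14 = 1.723439e+07
Step 2: sqrt(1.723439e+07) = 4151.4328 s
Step 3: T = 2*pi * 4151.4328 = 26084.22 s
Step 4: T in hours = 26084.22 / 3600 = 7.246 hours

7.246


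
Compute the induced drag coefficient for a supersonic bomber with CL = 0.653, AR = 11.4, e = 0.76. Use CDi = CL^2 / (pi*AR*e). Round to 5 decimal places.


Step 1: CL^2 = 0.653^2 = 0.426409
Step 2: pi * AR * e = 3.14159 * 11.4 * 0.76 = 27.218759
Step 3: CDi = 0.426409 / 27.218759 = 0.01567

0.01567


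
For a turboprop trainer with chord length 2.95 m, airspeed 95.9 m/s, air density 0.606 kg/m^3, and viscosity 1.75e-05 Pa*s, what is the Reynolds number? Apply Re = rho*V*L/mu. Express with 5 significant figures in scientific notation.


Step 1: Numerator = rho * V * L = 0.606 * 95.9 * 2.95 = 171.44043
Step 2: Re = 171.44043 / 1.75e-05
Step 3: Re = 9.7966e+06

9.7966e+06


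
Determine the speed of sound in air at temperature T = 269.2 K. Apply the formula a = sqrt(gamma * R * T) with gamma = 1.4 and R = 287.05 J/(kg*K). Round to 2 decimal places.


Step 1: gamma * R * T = 1.4 * 287.05 * 269.2 = 108183.404
Step 2: a = sqrt(108183.404) = 328.91 m/s

328.91


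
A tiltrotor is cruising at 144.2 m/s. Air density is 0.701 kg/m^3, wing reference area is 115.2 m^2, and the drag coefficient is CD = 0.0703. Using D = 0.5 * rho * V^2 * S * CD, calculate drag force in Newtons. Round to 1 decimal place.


Step 1: Dynamic pressure q = 0.5 * 0.701 * 144.2^2 = 7288.1708 Pa
Step 2: Drag D = q * S * CD = 7288.1708 * 115.2 * 0.0703
Step 3: D = 59023.7 N

59023.7


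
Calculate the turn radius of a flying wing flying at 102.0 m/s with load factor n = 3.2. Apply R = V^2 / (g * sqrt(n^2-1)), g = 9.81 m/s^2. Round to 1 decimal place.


Step 1: V^2 = 102.0^2 = 10404.0
Step 2: n^2 - 1 = 3.2^2 - 1 = 9.24
Step 3: sqrt(9.24) = 3.039737
Step 4: R = 10404.0 / (9.81 * 3.039737) = 348.9 m

348.9


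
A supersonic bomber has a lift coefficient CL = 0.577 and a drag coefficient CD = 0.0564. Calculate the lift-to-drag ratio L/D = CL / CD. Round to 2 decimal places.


Step 1: L/D = CL / CD = 0.577 / 0.0564
Step 2: L/D = 10.23

10.23


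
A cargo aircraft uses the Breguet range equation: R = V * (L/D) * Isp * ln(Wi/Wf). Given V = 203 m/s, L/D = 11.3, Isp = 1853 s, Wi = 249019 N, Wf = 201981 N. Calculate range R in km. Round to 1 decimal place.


Step 1: Coefficient = V * (L/D) * Isp = 203 * 11.3 * 1853 = 4250596.7 m
Step 2: Wi/Wf = 249019 / 201981 = 1.232883
Step 3: ln(1.232883) = 0.209356
Step 4: R = 4250596.7 * 0.209356 = 889886.1 m = 889.9 km

889.9


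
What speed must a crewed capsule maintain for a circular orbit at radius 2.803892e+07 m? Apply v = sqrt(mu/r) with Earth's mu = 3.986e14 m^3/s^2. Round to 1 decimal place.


Step 1: mu / r = 3.986e14 / 2.803892e+07 = 14215954.1095
Step 2: v = sqrt(14215954.1095) = 3770.4 m/s

3770.4


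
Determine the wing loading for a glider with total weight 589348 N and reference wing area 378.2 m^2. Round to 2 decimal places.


Step 1: Wing loading = W / S = 589348 / 378.2
Step 2: Wing loading = 1558.30 N/m^2

1558.30


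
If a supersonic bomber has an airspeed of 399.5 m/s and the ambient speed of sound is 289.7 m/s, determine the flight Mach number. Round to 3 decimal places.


Step 1: M = V / a = 399.5 / 289.7
Step 2: M = 1.379

1.379


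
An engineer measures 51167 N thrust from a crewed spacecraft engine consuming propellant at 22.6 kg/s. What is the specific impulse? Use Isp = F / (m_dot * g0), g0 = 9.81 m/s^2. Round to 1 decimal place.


Step 1: m_dot * g0 = 22.6 * 9.81 = 221.71
Step 2: Isp = 51167 / 221.71 = 230.8 s

230.8


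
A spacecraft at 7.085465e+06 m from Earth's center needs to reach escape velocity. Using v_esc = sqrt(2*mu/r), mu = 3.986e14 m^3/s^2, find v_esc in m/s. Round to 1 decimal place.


Step 1: 2*mu/r = 2 * 3.986e14 / 7.085465e+06 = 112512022.8524
Step 2: v_esc = sqrt(112512022.8524) = 10607.2 m/s

10607.2


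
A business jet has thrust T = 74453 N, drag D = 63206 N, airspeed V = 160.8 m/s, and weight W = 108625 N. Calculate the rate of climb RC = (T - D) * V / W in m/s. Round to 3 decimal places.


Step 1: Excess thrust = T - D = 74453 - 63206 = 11247 N
Step 2: Excess power = 11247 * 160.8 = 1808517.6 W
Step 3: RC = 1808517.6 / 108625 = 16.649 m/s

16.649


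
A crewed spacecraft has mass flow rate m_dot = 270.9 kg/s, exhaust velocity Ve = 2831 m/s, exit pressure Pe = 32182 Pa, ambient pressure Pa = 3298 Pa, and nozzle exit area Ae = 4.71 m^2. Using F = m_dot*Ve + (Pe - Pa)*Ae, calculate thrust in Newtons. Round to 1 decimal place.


Step 1: Momentum thrust = m_dot * Ve = 270.9 * 2831 = 766917.9 N
Step 2: Pressure thrust = (Pe - Pa) * Ae = (32182 - 3298) * 4.71 = 136043.64 N
Step 3: Total thrust F = 766917.9 + 136043.64 = 902961.5 N

902961.5


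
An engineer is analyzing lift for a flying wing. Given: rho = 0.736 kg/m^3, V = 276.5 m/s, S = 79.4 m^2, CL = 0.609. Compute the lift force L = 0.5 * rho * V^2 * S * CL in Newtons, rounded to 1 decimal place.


Step 1: Calculate dynamic pressure q = 0.5 * 0.736 * 276.5^2 = 0.5 * 0.736 * 76452.25 = 28134.428 Pa
Step 2: Multiply by wing area and lift coefficient: L = 28134.428 * 79.4 * 0.609
Step 3: L = 2233873.5832 * 0.609 = 1360429.0 N

1360429.0


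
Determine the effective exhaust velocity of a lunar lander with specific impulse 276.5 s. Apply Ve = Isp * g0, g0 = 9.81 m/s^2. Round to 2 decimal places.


Step 1: Ve = Isp * g0 = 276.5 * 9.81
Step 2: Ve = 2712.47 m/s

2712.47


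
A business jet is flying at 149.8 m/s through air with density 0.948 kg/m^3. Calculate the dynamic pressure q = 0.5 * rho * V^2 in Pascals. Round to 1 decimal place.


Step 1: V^2 = 149.8^2 = 22440.04
Step 2: q = 0.5 * 0.948 * 22440.04
Step 3: q = 10636.6 Pa

10636.6


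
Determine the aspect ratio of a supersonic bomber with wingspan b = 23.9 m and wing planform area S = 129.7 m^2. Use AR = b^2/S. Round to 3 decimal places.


Step 1: b^2 = 23.9^2 = 571.21
Step 2: AR = 571.21 / 129.7 = 4.404

4.404


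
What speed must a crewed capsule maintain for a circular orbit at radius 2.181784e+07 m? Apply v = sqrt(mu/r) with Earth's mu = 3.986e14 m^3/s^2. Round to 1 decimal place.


Step 1: mu / r = 3.986e14 / 2.181784e+07 = 18269452.8881
Step 2: v = sqrt(18269452.8881) = 4274.3 m/s

4274.3


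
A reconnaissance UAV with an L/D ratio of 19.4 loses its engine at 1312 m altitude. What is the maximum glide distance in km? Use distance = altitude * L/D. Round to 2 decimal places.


Step 1: Glide distance = altitude * L/D = 1312 * 19.4 = 25452.8 m
Step 2: Convert to km: 25452.8 / 1000 = 25.45 km

25.45


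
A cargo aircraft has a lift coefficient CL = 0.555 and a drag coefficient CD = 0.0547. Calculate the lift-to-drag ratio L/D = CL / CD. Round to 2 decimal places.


Step 1: L/D = CL / CD = 0.555 / 0.0547
Step 2: L/D = 10.15

10.15


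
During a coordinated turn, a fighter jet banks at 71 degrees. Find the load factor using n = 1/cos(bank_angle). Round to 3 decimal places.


Step 1: Convert 71 degrees to radians = 1.239184
Step 2: cos(71 deg) = 0.325568
Step 3: n = 1 / 0.325568 = 3.072

3.072


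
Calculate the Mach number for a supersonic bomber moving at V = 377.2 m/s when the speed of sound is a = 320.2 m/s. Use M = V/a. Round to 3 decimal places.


Step 1: M = V / a = 377.2 / 320.2
Step 2: M = 1.178

1.178


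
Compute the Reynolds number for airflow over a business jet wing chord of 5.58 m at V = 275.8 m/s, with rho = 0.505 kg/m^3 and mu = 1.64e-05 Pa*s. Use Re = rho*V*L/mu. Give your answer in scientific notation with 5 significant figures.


Step 1: Numerator = rho * V * L = 0.505 * 275.8 * 5.58 = 777.17682
Step 2: Re = 777.17682 / 1.64e-05
Step 3: Re = 4.7389e+07

4.7389e+07


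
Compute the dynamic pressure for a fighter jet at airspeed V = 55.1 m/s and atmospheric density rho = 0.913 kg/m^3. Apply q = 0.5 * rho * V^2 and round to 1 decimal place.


Step 1: V^2 = 55.1^2 = 3036.01
Step 2: q = 0.5 * 0.913 * 3036.01
Step 3: q = 1385.9 Pa

1385.9


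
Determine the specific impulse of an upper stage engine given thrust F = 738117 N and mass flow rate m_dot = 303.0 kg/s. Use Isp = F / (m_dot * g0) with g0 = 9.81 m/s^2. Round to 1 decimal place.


Step 1: m_dot * g0 = 303.0 * 9.81 = 2972.43
Step 2: Isp = 738117 / 2972.43 = 248.3 s

248.3


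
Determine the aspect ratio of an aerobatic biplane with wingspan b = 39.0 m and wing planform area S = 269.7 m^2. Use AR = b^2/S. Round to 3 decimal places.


Step 1: b^2 = 39.0^2 = 1521.0
Step 2: AR = 1521.0 / 269.7 = 5.640

5.640


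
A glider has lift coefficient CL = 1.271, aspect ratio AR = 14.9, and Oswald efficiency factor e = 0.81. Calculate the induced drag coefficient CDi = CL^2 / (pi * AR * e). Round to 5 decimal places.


Step 1: CL^2 = 1.271^2 = 1.615441
Step 2: pi * AR * e = 3.14159 * 14.9 * 0.81 = 37.915882
Step 3: CDi = 1.615441 / 37.915882 = 0.04261

0.04261


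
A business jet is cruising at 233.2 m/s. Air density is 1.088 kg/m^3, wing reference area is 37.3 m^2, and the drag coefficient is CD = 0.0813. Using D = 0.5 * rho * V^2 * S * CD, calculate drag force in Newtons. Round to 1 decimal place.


Step 1: Dynamic pressure q = 0.5 * 1.088 * 233.2^2 = 29583.9386 Pa
Step 2: Drag D = q * S * CD = 29583.9386 * 37.3 * 0.0813
Step 3: D = 89713.0 N

89713.0


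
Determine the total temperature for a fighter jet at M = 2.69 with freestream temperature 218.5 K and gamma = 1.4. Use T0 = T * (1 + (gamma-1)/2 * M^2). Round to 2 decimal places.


Step 1: (gamma-1)/2 = 0.2
Step 2: M^2 = 7.2361
Step 3: 1 + 0.2 * 7.2361 = 2.44722
Step 4: T0 = 218.5 * 2.44722 = 534.72 K

534.72


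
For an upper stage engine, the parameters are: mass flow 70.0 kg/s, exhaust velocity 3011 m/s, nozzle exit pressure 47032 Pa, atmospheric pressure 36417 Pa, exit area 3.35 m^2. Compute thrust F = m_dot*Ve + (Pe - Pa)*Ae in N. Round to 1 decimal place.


Step 1: Momentum thrust = m_dot * Ve = 70.0 * 3011 = 210770.0 N
Step 2: Pressure thrust = (Pe - Pa) * Ae = (47032 - 36417) * 3.35 = 35560.25 N
Step 3: Total thrust F = 210770.0 + 35560.25 = 246330.3 N

246330.3


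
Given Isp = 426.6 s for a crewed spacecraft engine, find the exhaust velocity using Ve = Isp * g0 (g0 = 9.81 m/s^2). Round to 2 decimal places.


Step 1: Ve = Isp * g0 = 426.6 * 9.81
Step 2: Ve = 4184.95 m/s

4184.95


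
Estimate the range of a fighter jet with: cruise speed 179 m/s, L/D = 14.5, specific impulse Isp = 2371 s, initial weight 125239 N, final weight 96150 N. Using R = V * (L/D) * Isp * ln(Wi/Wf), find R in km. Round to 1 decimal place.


Step 1: Coefficient = V * (L/D) * Isp = 179 * 14.5 * 2371 = 6153930.5 m
Step 2: Wi/Wf = 125239 / 96150 = 1.302538
Step 3: ln(1.302538) = 0.264314
Step 4: R = 6153930.5 * 0.264314 = 1626572.7 m = 1626.6 km

1626.6


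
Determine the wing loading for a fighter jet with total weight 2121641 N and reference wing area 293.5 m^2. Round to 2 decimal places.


Step 1: Wing loading = W / S = 2121641 / 293.5
Step 2: Wing loading = 7228.76 N/m^2

7228.76


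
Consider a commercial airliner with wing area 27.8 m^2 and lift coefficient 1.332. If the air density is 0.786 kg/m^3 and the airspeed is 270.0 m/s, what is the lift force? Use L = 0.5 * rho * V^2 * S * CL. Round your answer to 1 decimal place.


Step 1: Calculate dynamic pressure q = 0.5 * 0.786 * 270.0^2 = 0.5 * 0.786 * 72900.0 = 28649.7 Pa
Step 2: Multiply by wing area and lift coefficient: L = 28649.7 * 27.8 * 1.332
Step 3: L = 796461.66 * 1.332 = 1060886.9 N

1060886.9


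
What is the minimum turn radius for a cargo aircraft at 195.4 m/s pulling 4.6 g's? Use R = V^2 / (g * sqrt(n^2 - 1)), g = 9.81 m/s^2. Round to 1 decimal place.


Step 1: V^2 = 195.4^2 = 38181.16
Step 2: n^2 - 1 = 4.6^2 - 1 = 20.16
Step 3: sqrt(20.16) = 4.489989
Step 4: R = 38181.16 / (9.81 * 4.489989) = 866.8 m

866.8


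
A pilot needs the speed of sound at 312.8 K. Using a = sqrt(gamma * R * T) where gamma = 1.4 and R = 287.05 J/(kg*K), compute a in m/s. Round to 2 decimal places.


Step 1: gamma * R * T = 1.4 * 287.05 * 312.8 = 125704.936
Step 2: a = sqrt(125704.936) = 354.55 m/s

354.55


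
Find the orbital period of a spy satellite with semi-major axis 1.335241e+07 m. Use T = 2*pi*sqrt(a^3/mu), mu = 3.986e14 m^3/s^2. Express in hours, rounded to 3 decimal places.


Step 1: a^3 / mu = 2.380559e+21 / 3.986e14 = 5.972301e+06
Step 2: sqrt(5.972301e+06) = 2443.8292 s
Step 3: T = 2*pi * 2443.8292 = 15355.03 s
Step 4: T in hours = 15355.03 / 3600 = 4.265 hours

4.265


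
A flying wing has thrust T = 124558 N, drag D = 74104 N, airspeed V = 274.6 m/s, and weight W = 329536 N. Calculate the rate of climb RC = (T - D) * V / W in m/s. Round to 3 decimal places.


Step 1: Excess thrust = T - D = 124558 - 74104 = 50454 N
Step 2: Excess power = 50454 * 274.6 = 13854668.4 W
Step 3: RC = 13854668.4 / 329536 = 42.043 m/s

42.043


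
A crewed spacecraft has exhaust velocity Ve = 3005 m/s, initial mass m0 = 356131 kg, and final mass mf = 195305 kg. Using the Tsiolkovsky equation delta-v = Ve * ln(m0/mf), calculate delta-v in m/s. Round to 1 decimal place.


Step 1: Mass ratio m0/mf = 356131 / 195305 = 1.823461
Step 2: ln(1.823461) = 0.600736
Step 3: delta-v = 3005 * 0.600736 = 1805.2 m/s

1805.2


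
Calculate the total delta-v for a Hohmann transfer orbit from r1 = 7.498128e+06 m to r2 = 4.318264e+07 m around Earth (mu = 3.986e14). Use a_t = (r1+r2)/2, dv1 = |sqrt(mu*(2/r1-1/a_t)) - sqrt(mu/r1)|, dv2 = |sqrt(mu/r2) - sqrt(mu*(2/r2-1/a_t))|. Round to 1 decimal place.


Step 1: Transfer semi-major axis a_t = (7.498128e+06 + 4.318264e+07) / 2 = 2.534038e+07 m
Step 2: v1 (circular at r1) = sqrt(mu/r1) = 7291.09 m/s
Step 3: v_t1 = sqrt(mu*(2/r1 - 1/a_t)) = 9517.88 m/s
Step 4: dv1 = |9517.88 - 7291.09| = 2226.79 m/s
Step 5: v2 (circular at r2) = 3038.18 m/s, v_t2 = 1652.66 m/s
Step 6: dv2 = |3038.18 - 1652.66| = 1385.52 m/s
Step 7: Total delta-v = 2226.79 + 1385.52 = 3612.3 m/s

3612.3


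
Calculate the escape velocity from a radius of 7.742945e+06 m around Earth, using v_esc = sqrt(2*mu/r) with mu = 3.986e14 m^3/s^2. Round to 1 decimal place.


Step 1: 2*mu/r = 2 * 3.986e14 / 7.742945e+06 = 102958241.341
Step 2: v_esc = sqrt(102958241.341) = 10146.8 m/s

10146.8


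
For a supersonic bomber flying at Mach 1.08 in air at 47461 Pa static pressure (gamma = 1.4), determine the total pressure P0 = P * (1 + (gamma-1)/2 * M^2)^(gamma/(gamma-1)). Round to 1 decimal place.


Step 1: (gamma-1)/2 * M^2 = 0.2 * 1.1664 = 0.23328
Step 2: 1 + 0.23328 = 1.23328
Step 3: Exponent gamma/(gamma-1) = 3.5
Step 4: P0 = 47461 * 1.23328^3.5 = 98867.3 Pa

98867.3


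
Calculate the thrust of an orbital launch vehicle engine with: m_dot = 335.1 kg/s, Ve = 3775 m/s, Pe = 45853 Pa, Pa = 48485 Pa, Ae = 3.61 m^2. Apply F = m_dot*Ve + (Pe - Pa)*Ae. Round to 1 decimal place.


Step 1: Momentum thrust = m_dot * Ve = 335.1 * 3775 = 1265002.5 N
Step 2: Pressure thrust = (Pe - Pa) * Ae = (45853 - 48485) * 3.61 = -9501.52 N
Step 3: Total thrust F = 1265002.5 + -9501.52 = 1255501.0 N

1255501.0


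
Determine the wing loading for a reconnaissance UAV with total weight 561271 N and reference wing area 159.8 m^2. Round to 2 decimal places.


Step 1: Wing loading = W / S = 561271 / 159.8
Step 2: Wing loading = 3512.33 N/m^2

3512.33


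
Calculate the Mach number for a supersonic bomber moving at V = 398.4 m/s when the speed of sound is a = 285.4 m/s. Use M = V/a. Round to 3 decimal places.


Step 1: M = V / a = 398.4 / 285.4
Step 2: M = 1.396

1.396


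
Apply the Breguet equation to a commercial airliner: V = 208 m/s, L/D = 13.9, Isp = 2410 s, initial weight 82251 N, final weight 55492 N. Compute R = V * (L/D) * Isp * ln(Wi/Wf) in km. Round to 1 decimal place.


Step 1: Coefficient = V * (L/D) * Isp = 208 * 13.9 * 2410 = 6967792.0 m
Step 2: Wi/Wf = 82251 / 55492 = 1.482214
Step 3: ln(1.482214) = 0.393537
Step 4: R = 6967792.0 * 0.393537 = 2742081.7 m = 2742.1 km

2742.1


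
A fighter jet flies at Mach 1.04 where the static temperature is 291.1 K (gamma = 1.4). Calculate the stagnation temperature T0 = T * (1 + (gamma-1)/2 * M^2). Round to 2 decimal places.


Step 1: (gamma-1)/2 = 0.2
Step 2: M^2 = 1.0816
Step 3: 1 + 0.2 * 1.0816 = 1.21632
Step 4: T0 = 291.1 * 1.21632 = 354.07 K

354.07


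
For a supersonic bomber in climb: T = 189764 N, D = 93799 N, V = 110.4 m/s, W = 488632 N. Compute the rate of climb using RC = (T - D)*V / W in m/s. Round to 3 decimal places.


Step 1: Excess thrust = T - D = 189764 - 93799 = 95965 N
Step 2: Excess power = 95965 * 110.4 = 10594536.0 W
Step 3: RC = 10594536.0 / 488632 = 21.682 m/s

21.682


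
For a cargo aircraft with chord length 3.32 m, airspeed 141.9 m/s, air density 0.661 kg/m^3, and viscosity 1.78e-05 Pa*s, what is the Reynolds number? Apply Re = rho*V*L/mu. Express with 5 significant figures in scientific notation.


Step 1: Numerator = rho * V * L = 0.661 * 141.9 * 3.32 = 311.402388
Step 2: Re = 311.402388 / 1.78e-05
Step 3: Re = 1.7495e+07

1.7495e+07


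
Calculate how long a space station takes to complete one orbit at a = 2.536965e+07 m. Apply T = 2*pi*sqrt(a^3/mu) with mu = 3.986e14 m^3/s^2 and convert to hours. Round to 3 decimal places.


Step 1: a^3 / mu = 1.632839e+22 / 3.986e14 = 4.096436e+07
Step 2: sqrt(4.096436e+07) = 6400.3403 s
Step 3: T = 2*pi * 6400.3403 = 40214.52 s
Step 4: T in hours = 40214.52 / 3600 = 11.171 hours

11.171


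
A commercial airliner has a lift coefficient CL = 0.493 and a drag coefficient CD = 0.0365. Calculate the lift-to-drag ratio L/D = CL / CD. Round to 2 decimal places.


Step 1: L/D = CL / CD = 0.493 / 0.0365
Step 2: L/D = 13.51

13.51
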